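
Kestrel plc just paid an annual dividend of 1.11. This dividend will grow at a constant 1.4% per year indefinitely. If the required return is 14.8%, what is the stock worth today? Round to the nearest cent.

D₁ = D₀ × (1 + g) = 1.11 × 1.014 = 1.1255
Growing perpetuity: P = D₁ / (r − g) = 1.1255 / (0.148 − 0.014) = 8.40

8.40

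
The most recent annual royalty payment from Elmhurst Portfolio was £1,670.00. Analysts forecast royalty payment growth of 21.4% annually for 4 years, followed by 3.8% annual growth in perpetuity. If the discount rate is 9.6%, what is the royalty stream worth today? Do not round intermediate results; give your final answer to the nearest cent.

£53672.46

D_1 = 2027.38000
D_2 = 2461.23932
D_3 = 2987.94453
D_4 = 3627.36466
Terminal value at year 4: TV = D_4×(1+g_2)/(r−g_2) = 3765.20452/0.058 = 64917.31935
P_0 = D_1/(1+r)^1 + D_2/(1+r)^2 + D_3/(1+r)^3 + D_4/(1+r)^4 + TV/(1+r)^4
    = 1849.79927 + 2048.95649 + 2269.55582 + 2513.90581 + 44990.24534 = 53672.46273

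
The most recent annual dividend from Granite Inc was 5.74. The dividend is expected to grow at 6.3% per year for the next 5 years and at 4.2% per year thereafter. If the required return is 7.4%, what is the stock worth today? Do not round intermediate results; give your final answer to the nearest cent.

D_1 = 6.10162
D_2 = 6.48602
D_3 = 6.89464
D_4 = 7.32900
D_5 = 7.79073
Terminal value at year 5: TV = D_5×(1+g_2)/(r−g_2) = 8.11794/0.032 = 253.68568
P_0 = D_1/(1+r)^1 + D_2/(1+r)^2 + D_3/(1+r)^3 + D_4/(1+r)^4 + D_5/(1+r)^5 + TV/(1+r)^5
    = 5.68121 + 5.62302 + 5.56543 + 5.50843 + 5.45201 + 177.53114 = 205.36125

205.36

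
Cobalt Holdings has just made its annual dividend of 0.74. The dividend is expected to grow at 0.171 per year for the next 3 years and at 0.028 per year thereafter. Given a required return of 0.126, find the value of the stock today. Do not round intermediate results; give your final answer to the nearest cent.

11.13

D_1 = 0.86654
D_2 = 1.01472
D_3 = 1.18824
Terminal value at year 3: TV = D_3×(1+g_2)/(r−g_2) = 1.22151/0.098 = 12.46434
P_0 = D_1/(1+r)^1 + D_2/(1+r)^2 + D_3/(1+r)^3 + TV/(1+r)^3
    = 0.76957 + 0.80033 + 0.83231 + 8.73080 = 11.13302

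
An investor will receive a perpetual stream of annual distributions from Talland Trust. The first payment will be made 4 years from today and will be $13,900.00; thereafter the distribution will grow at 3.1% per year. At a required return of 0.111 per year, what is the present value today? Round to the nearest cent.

Value at end of year 3: C₁ / (r − g) = $13,900.00 / (0.111 − 0.031) = $173,750.0000
Discount to today: PV = $173,750.0000 / (1 + 0.111)^3 = $173,750.0000 / 1.371331 = $126,701.76

$126701.76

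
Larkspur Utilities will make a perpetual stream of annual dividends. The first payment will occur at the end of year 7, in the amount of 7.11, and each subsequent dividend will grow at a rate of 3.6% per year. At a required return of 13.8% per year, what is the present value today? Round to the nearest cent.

32.09

Value at end of year 6: C₁ / (r − g) = 7.11 / (0.138 − 0.036) = 69.7059
Discount to today: PV = 69.7059 / (1 + 0.138)^6 = 69.7059 / 2.171969 = 32.09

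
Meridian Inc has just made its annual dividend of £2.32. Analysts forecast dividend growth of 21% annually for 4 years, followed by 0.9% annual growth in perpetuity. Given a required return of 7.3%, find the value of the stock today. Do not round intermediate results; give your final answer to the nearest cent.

D_1 = 2.80720
D_2 = 3.39671
D_3 = 4.11002
D_4 = 4.97313
Terminal value at year 4: TV = D_4×(1+g_2)/(r−g_2) = 5.01788/0.064 = 78.40444
P_0 = D_1/(1+r)^1 + D_2/(1+r)^2 + D_3/(1+r)^3 + D_4/(1+r)^4 + TV/(1+r)^4
    = 2.61622 + 2.95025 + 3.32694 + 3.75172 + 59.14823 = 71.79336

£71.79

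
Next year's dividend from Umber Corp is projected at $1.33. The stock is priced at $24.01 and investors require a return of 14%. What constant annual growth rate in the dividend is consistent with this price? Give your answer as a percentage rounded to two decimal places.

P = D₁/(r−g) ⇒ g = r − D₁/P = 0.14 − $1.33/$24.01 = 0.084606

8.46%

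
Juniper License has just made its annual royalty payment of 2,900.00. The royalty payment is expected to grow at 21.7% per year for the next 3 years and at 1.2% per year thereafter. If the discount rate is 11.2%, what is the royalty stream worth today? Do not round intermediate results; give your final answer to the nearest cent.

D_1 = 3529.30000
D_2 = 4295.15810
D_3 = 5227.20741
Terminal value at year 3: TV = D_3×(1+g_2)/(r−g_2) = 5289.93390/0.1 = 52899.33897
P_0 = D_1/(1+r)^1 + D_2/(1+r)^2 + D_3/(1+r)^3 + TV/(1+r)^3
    = 3173.83094 + 3473.51821 + 3801.50329 + 38471.21331 = 48920.06575

48920.07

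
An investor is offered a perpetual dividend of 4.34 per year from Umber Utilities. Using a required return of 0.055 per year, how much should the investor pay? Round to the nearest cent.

Level perpetuity: PV = C / r = 4.34 / 0.055 = 78.91

78.91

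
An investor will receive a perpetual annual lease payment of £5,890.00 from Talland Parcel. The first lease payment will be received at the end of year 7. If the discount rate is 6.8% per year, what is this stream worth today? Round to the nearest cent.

£58368.54

Value at end of year 6: C / r = £5,890.00 / 0.068 = £86,617.6471
Discount to today: PV = £86,617.6471 / (1 + 0.068)^6 = £86,617.6471 / 1.483978 = £58,368.54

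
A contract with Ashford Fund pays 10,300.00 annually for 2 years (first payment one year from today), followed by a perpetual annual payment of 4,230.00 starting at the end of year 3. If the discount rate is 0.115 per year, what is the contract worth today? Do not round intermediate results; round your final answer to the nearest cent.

47109.02

PV of 2-year annuity: 10,300.00 × [1 − (1+0.115)^−2] / 0.115 = 17522.57234
Perpetuity value at year 2: 4,230.00 / 0.115 = 36782.60870
PV of perpetuity: 36782.60870 / (1+0.115)^2 = 29586.44549
Total PV = 17522.57234 + 29586.44549 = 47109.01783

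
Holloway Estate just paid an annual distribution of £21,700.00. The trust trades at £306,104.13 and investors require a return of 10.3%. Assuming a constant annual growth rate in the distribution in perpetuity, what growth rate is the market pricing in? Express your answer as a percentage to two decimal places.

P = D₀(1+g)/(r−g) ⇒ P(r−g) = D₀(1+g) ⇒ g(P+D₀) = P·r − D₀
g = (P·r − D₀)/(P + D₀) = (£306,104.13×0.103 − £21,700.00) / (£306,104.13 + £21,700.00) = 0.029984

3.00%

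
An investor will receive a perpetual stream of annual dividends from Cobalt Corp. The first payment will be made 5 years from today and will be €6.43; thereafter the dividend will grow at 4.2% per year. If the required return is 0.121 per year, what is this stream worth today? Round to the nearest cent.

€51.54

Value at end of year 4: C₁ / (r − g) = €6.43 / (0.121 − 0.042) = €81.3924
Discount to today: PV = €81.3924 / (1 + 0.121)^4 = €81.3924 / 1.579147 = €51.54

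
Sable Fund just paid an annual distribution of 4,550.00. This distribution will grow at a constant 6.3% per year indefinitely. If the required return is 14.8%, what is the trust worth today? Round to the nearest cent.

56901.76

D₁ = D₀ × (1 + g) = 4,550.00 × 1.063 = 4,836.6500
Growing perpetuity: P = D₁ / (r − g) = 4,836.6500 / (0.148 − 0.063) = 56,901.76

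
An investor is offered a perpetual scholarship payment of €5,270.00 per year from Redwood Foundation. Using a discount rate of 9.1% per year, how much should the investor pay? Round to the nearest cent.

€57912.09

Level perpetuity: PV = C / r = €5,270.00 / 0.091 = €57,912.09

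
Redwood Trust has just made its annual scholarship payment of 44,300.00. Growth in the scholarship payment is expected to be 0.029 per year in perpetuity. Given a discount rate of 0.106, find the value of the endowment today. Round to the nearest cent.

D₁ = D₀ × (1 + g) = 44,300.00 × 1.029 = 45,584.7000
Growing perpetuity: P = D₁ / (r − g) = 45,584.7000 / (0.106 − 0.029) = 592,009.09

592009.09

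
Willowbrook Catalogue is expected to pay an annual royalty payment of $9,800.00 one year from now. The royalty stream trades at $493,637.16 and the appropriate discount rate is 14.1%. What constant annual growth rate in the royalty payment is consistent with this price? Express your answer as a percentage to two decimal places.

12.11%

P = D₁/(r−g) ⇒ g = r − D₁/P = 0.141 − $9,800.00/$493,637.16 = 0.121147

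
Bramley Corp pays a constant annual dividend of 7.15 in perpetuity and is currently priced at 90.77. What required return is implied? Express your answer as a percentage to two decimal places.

7.88%

P = C/r ⇒ r = C/P = 7.15/90.77 = 0.078771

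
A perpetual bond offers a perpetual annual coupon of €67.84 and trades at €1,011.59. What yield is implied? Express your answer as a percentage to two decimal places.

P = C/r ⇒ r = C/P = €67.84/€1,011.59 = 0.067063

6.71%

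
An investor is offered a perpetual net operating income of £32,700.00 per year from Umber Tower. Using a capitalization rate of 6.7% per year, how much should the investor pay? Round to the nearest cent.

Level perpetuity: PV = C / r = £32,700.00 / 0.067 = £488,059.70

£488059.70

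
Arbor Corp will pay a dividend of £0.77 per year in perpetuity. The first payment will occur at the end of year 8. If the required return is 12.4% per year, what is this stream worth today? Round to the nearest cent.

£2.74

Value at end of year 7: C / r = £0.77 / 0.124 = £6.2097
Discount to today: PV = £6.2097 / (1 + 0.124)^7 = £6.2097 / 2.266544 = £2.74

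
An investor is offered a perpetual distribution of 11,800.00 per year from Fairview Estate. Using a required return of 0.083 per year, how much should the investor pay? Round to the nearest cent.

Level perpetuity: PV = C / r = 11,800.00 / 0.083 = 142,168.67

142168.67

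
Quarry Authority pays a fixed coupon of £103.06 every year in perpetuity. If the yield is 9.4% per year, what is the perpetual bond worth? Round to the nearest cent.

£1096.38

Level perpetuity: PV = C / r = £103.06 / 0.094 = £1,096.38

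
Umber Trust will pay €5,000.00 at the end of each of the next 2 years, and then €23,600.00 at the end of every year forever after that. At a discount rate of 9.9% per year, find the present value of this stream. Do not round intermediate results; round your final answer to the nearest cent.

€206059.47

PV of 2-year annuity: €5,000.00 × [1 − (1+0.099)^−2] / 0.099 = 8689.34535
Perpetuity value at year 2: €23,600.00 / 0.099 = 238383.83838
PV of perpetuity: 238383.83838 / (1+0.099)^2 = 197370.12834
Total PV = 8689.34535 + 197370.12834 = 206059.47369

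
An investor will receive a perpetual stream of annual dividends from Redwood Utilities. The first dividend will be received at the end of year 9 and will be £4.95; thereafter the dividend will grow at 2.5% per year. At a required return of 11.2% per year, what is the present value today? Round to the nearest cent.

Value at end of year 8: C₁ / (r − g) = £4.95 / (0.112 − 0.025) = £56.8966
Discount to today: PV = £56.8966 / (1 + 0.112)^8 = £56.8966 / 2.337967 = £24.34

£24.34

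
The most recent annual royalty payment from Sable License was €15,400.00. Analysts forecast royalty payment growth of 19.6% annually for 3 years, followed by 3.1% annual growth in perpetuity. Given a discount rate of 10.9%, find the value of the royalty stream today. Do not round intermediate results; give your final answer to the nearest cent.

D_1 = 18418.40000
D_2 = 22028.40640
D_3 = 26345.97405
Terminal value at year 3: TV = D_3×(1+g_2)/(r−g_2) = 27162.69925/0.078 = 348239.73398
P_0 = D_1/(1+r)^1 + D_2/(1+r)^2 + D_3/(1+r)^3 + TV/(1+r)^3
    = 16608.11542 + 17911.00635 + 19316.10784 + 255319.32285 = 309154.55246

€309154.55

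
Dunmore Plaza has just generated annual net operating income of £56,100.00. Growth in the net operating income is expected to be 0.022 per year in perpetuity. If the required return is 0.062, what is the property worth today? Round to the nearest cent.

D₁ = D₀ × (1 + g) = £56,100.00 × 1.022 = £57,334.2000
Growing perpetuity: P = D₁ / (r − g) = £57,334.2000 / (0.062 − 0.022) = £1,433,355.00

£1433355.00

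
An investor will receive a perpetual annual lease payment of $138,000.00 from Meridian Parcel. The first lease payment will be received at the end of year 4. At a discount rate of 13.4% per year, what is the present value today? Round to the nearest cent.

$706212.05

Value at end of year 3: C / r = $138,000.00 / 0.134 = $1,029,850.7463
Discount to today: PV = $1,029,850.7463 / (1 + 0.134)^3 = $1,029,850.7463 / 1.458274 = $706,212.05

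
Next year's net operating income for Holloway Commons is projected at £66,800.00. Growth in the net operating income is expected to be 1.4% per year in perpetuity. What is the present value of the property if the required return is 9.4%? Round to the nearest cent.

Growing perpetuity: P = D₁ / (r − g) = £66,800.0000 / (0.094 − 0.014) = £835,000.00

£835000.00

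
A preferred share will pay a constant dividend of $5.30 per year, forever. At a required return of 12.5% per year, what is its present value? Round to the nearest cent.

Level perpetuity: PV = C / r = $5.30 / 0.125 = $42.40

$42.40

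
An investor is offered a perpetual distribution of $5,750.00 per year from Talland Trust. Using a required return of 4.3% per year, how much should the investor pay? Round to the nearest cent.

$133720.93

Level perpetuity: PV = C / r = $5,750.00 / 0.043 = $133,720.93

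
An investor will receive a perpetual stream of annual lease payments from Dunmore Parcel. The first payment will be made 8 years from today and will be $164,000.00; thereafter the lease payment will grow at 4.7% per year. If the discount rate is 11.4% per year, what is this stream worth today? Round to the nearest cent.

$1149668.70

Value at end of year 7: C₁ / (r − g) = $164,000.00 / (0.114 − 0.047) = $2,447,761.1940
Discount to today: PV = $2,447,761.1940 / (1 + 0.114)^7 = $2,447,761.1940 / 2.129101 = $1,149,668.70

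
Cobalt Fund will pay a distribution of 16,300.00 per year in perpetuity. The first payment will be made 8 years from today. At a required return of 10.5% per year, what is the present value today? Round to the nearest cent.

77172.46

Value at end of year 7: C / r = 16,300.00 / 0.105 = 155,238.0952
Discount to today: PV = 155,238.0952 / (1 + 0.105)^7 = 155,238.0952 / 2.011574 = 77,172.46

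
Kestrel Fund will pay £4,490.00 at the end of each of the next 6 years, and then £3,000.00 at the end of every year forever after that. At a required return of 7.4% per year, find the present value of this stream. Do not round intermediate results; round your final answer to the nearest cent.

PV of 6-year annuity: £4,490.00 × [1 − (1+0.074)^−6] / 0.074 = 21140.02115
Perpetuity value at year 6: £3,000.00 / 0.074 = 40540.54054
PV of perpetuity: 40540.54054 / (1+0.074)^6 = 26415.80481
Total PV = 21140.02115 + 26415.80481 = 47555.82596

£47555.83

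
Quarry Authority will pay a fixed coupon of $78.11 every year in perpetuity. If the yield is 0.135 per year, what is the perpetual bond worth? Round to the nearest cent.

Level perpetuity: PV = C / r = $78.11 / 0.135 = $578.59

$578.59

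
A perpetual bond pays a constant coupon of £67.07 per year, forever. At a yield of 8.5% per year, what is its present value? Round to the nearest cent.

Level perpetuity: PV = C / r = £67.07 / 0.085 = £789.06

£789.06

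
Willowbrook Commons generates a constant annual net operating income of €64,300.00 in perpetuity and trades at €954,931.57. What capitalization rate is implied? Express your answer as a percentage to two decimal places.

6.73%

P = C/r ⇒ r = C/P = €64,300.00/€954,931.57 = 0.067335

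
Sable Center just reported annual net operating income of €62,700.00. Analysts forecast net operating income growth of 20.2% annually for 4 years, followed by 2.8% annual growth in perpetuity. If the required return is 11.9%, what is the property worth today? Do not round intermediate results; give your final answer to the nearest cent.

D_1 = 75365.40000
D_2 = 90589.21080
D_3 = 108888.23138
D_4 = 130883.65412
Terminal value at year 4: TV = D_4×(1+g_2)/(r−g_2) = 134548.39644/0.091 = 1478553.80699
P_0 = D_1/(1+r)^1 + D_2/(1+r)^2 + D_3/(1+r)^3 + D_4/(1+r)^4 + TV/(1+r)^4
    = 67350.67024 + 72346.29636 + 77712.46490 + 83476.66025 + 943011.06300 = 1243897.15475

€1243897.15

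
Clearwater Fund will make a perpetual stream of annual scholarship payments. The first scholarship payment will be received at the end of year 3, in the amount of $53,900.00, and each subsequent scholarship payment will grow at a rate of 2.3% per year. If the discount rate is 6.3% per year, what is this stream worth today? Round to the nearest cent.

$1192510.59

Value at end of year 2: C₁ / (r − g) = $53,900.00 / (0.063 − 0.023) = $1,347,500.0000
Discount to today: PV = $1,347,500.0000 / (1 + 0.063)^2 = $1,347,500.0000 / 1.129969 = $1,192,510.59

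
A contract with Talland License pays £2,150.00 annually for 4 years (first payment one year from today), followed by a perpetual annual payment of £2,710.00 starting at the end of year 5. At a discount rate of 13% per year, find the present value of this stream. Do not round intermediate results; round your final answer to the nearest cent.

£19180.45

PV of 4-year annuity: £2,150.00 × [1 − (1+0.13)^−4] / 0.13 = 6395.11335
Perpetuity value at year 4: £2,710.00 / 0.13 = 20846.15385
PV of perpetuity: 20846.15385 / (1+0.13)^4 = 12785.33655
Total PV = 6395.11335 + 12785.33655 = 19180.44990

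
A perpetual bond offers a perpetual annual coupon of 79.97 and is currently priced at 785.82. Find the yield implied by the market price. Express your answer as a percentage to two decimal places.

10.18%

P = C/r ⇒ r = C/P = 79.97/785.82 = 0.101766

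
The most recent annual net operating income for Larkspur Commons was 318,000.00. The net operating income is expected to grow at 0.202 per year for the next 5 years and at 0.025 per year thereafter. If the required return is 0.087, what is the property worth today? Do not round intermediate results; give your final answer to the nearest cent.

10864007.41

D_1 = 382236.00000
D_2 = 459447.67200
D_3 = 552256.10174
D_4 = 663811.83430
D_5 = 797901.82482
Terminal value at year 5: TV = D_5×(1+g_2)/(r−g_2) = 817849.37044/0.062 = 13191118.87814
P_0 = D_1/(1+r)^1 + D_2/(1+r)^2 + D_3/(1+r)^3 + D_4/(1+r)^4 + D_5/(1+r)^5 + TV/(1+r)^5
    = 351643.05428 + 388845.40133 + 429983.59926 + 475474.04444 + 525777.18622 + 8692284.12701 = 10864007.41254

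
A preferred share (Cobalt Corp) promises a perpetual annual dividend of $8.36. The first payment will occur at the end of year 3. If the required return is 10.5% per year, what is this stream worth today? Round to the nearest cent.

Value at end of year 2: C / r = $8.36 / 0.105 = $79.6190
Discount to today: PV = $79.6190 / (1 + 0.105)^2 = $79.6190 / 1.221025 = $65.21

$65.21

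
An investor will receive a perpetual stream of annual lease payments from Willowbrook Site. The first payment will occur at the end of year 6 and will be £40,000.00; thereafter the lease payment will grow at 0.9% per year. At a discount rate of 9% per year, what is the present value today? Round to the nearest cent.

£320953.77

Value at end of year 5: C₁ / (r − g) = £40,000.00 / (0.09 − 0.009) = £493,827.1605
Discount to today: PV = £493,827.1605 / (1 + 0.09)^5 = £493,827.1605 / 1.538624 = £320,953.77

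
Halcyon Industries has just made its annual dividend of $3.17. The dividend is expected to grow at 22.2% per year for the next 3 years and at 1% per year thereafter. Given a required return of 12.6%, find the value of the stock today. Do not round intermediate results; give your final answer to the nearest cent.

$46.51

D_1 = 3.87374
D_2 = 4.73371
D_3 = 5.78459
Terminal value at year 3: TV = D_3×(1+g_2)/(r−g_2) = 5.84244/0.116 = 50.36586
P_0 = D_1/(1+r)^1 + D_2/(1+r)^2 + D_3/(1+r)^3 + TV/(1+r)^3
    = 3.44027 + 3.73358 + 4.05189 + 35.27939 = 46.50512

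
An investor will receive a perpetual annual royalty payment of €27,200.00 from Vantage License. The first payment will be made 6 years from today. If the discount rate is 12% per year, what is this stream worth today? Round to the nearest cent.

Value at end of year 5: C / r = €27,200.00 / 0.12 = €226,666.6667
Discount to today: PV = €226,666.6667 / (1 + 0.12)^5 = €226,666.6667 / 1.762342 = €128,616.75

€128616.75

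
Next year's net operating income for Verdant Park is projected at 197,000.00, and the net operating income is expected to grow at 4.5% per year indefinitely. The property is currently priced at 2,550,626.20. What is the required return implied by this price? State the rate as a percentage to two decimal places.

12.22%

P = D₁/(r − g) ⇒ r = D₁/P + g = 197,000.0000/2,550,626.20 + 0.045 = 0.077236 + 0.045 = 0.122236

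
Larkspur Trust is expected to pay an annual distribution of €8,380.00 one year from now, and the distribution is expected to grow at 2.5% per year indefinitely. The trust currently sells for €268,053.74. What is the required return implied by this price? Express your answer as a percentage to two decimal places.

P = D₁/(r − g) ⇒ r = D₁/P + g = €8,380.0000/€268,053.74 + 0.025 = 0.031262 + 0.025 = 0.056262

5.63%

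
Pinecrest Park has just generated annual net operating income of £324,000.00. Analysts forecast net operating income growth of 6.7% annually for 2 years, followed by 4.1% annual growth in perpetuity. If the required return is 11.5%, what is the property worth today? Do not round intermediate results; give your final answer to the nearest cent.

D_1 = 345708.00000
D_2 = 368870.43600
Terminal value at year 2: TV = D_2×(1+g_2)/(r−g_2) = 383994.12388/0.074 = 5189109.78211
P_0 = D_1/(1+r)^1 + D_2/(1+r)^2 + TV/(1+r)^2
    = 310052.01794 + 296704.48712 + 4173910.42016 = 4780666.92522

£4780666.93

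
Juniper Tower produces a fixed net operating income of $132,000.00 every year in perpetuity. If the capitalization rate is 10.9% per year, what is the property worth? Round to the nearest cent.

Level perpetuity: PV = C / r = $132,000.00 / 0.109 = $1,211,009.17

$1211009.17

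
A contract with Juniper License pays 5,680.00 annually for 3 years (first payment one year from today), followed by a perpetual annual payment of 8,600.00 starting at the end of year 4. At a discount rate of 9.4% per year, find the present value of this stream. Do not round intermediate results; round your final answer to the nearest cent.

PV of 3-year annuity: 5,680.00 × [1 − (1+0.094)^−3] / 0.094 = 14275.87082
Perpetuity value at year 3: 8,600.00 / 0.094 = 91489.36170
PV of perpetuity: 91489.36170 / (1+0.094)^3 = 69874.48687
Total PV = 14275.87082 + 69874.48687 = 84150.35769

84150.36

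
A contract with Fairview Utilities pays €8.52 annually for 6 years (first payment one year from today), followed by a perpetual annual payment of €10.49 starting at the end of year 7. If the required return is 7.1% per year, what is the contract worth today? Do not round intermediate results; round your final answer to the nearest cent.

PV of 6-year annuity: €8.52 × [1 − (1+0.071)^−6] / 0.071 = 40.48585
Perpetuity value at year 6: €10.49 / 0.071 = 147.74648
PV of perpetuity: 147.74648 / (1+0.071)^6 = 97.89946
Total PV = 40.48585 + 97.89946 = 138.38531

€138.39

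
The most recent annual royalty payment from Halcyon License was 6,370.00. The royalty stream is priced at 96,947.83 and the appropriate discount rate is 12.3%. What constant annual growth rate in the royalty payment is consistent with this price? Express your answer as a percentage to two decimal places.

5.38%

P = D₀(1+g)/(r−g) ⇒ P(r−g) = D₀(1+g) ⇒ g(P+D₀) = P·r − D₀
g = (P·r − D₀)/(P + D₀) = (96,947.83×0.123 − 6,370.00) / (96,947.83 + 6,370.00) = 0.053762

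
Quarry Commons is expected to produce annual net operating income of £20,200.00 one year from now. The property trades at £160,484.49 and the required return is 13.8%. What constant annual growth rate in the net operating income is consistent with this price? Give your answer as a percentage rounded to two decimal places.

P = D₁/(r−g) ⇒ g = r − D₁/P = 0.138 − £20,200.00/£160,484.49 = 0.012131

1.21%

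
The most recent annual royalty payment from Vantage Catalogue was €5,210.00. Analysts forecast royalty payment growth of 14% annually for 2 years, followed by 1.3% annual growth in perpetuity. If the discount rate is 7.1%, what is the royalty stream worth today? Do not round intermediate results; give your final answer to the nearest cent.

€114546.53

D_1 = 5939.40000
D_2 = 6770.91600
Terminal value at year 2: TV = D_2×(1+g_2)/(r−g_2) = 6858.93791/0.058 = 118257.55014
P_0 = D_1/(1+r)^1 + D_2/(1+r)^2 + TV/(1+r)^2
    = 5545.65826 + 5902.94157 + 103097.92774 = 114546.52758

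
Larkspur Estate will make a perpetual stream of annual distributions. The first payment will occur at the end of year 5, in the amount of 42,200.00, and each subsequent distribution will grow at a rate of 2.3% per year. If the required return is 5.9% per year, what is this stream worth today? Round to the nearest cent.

932021.88

Value at end of year 4: C₁ / (r − g) = 42,200.00 / (0.059 − 0.023) = 1,172,222.2222
Discount to today: PV = 1,172,222.2222 / (1 + 0.059)^4 = 1,172,222.2222 / 1.257720 = 932,021.88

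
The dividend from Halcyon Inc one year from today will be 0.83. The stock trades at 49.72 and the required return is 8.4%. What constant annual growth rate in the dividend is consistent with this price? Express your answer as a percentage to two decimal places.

P = D₁/(r−g) ⇒ g = r − D₁/P = 0.084 − 0.83/49.72 = 0.067307

6.73%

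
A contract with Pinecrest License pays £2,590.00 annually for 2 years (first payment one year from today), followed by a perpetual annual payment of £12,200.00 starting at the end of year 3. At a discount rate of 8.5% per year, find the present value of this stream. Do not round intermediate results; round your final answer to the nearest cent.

PV of 2-year annuity: £2,590.00 × [1 − (1+0.085)^−2] / 0.085 = 4587.18597
Perpetuity value at year 2: £12,200.00 / 0.085 = 143529.41176
PV of perpetuity: 143529.41176 / (1+0.085)^2 = 121921.81763
Total PV = 4587.18597 + 121921.81763 = 126509.00360

£126509.00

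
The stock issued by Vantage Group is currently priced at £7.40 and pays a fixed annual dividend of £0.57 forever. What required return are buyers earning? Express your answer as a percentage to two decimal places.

7.70%

P = C/r ⇒ r = C/P = £0.57/£7.40 = 0.077027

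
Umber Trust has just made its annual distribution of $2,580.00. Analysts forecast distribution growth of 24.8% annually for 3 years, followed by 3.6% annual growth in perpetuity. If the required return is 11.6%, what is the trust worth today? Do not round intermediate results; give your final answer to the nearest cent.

D_1 = 3219.84000
D_2 = 4018.36032
D_3 = 5014.91368
Terminal value at year 3: TV = D_3×(1+g_2)/(r−g_2) = 5195.45057/0.08 = 64943.13215
P_0 = D_1/(1+r)^1 + D_2/(1+r)^2 + D_3/(1+r)^3 + TV/(1+r)^3
    = 2885.16129 + 3226.41693 + 3608.03613 + 46724.06793 = 56443.68228

$56443.68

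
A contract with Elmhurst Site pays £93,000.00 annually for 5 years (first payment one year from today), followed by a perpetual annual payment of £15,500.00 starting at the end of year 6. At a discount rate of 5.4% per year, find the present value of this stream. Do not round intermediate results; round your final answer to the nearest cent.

£618893.59

PV of 5-year annuity: £93,000.00 × [1 − (1+0.054)^−5] / 0.054 = 398227.86446
Perpetuity value at year 5: £15,500.00 / 0.054 = 287037.03704
PV of perpetuity: 287037.03704 / (1+0.054)^5 = 220665.72629
Total PV = 398227.86446 + 220665.72629 = 618893.59076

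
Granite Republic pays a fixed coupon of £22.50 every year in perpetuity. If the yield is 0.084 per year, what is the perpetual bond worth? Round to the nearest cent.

£267.86

Level perpetuity: PV = C / r = £22.50 / 0.084 = £267.86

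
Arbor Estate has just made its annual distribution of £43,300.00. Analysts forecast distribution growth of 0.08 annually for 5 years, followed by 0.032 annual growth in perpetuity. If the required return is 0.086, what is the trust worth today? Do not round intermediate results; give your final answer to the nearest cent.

D_1 = 46764.00000
D_2 = 50505.12000
D_3 = 54545.52960
D_4 = 58909.17197
D_5 = 63621.90573
Terminal value at year 5: TV = D_5×(1+g_2)/(r−g_2) = 65657.80671/0.054 = 1215885.30942
P_0 = D_1/(1+r)^1 + D_2/(1+r)^2 + D_3/(1+r)^3 + D_4/(1+r)^4 + D_5/(1+r)^5 + TV/(1+r)^5
    = 43060.77348 + 42822.86865 + 42586.27822 + 42350.99492 + 42117.01152 + 804902.88679 = 1017840.81357

£1017840.81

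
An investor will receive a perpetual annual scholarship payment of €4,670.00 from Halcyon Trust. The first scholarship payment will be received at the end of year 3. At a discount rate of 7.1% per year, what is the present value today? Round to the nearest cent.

€57342.89

Value at end of year 2: C / r = €4,670.00 / 0.071 = €65,774.6479
Discount to today: PV = €65,774.6479 / (1 + 0.071)^2 = €65,774.6479 / 1.147041 = €57,342.89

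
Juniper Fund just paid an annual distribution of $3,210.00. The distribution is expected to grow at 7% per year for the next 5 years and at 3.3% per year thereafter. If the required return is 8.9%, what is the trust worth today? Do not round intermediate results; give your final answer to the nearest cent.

D_1 = 3434.70000
D_2 = 3675.12900
D_3 = 3932.38803
D_4 = 4207.65519
D_5 = 4502.19106
Terminal value at year 5: TV = D_5×(1+g_2)/(r−g_2) = 4650.76336/0.056 = 83049.34572
P_0 = D_1/(1+r)^1 + D_2/(1+r)^2 + D_3/(1+r)^3 + D_4/(1+r)^4 + D_5/(1+r)^5 + TV/(1+r)^5
    = 3153.99449 + 3098.96612 + 3044.89784 + 2991.77290 + 2939.57484 + 54224.65738 = 69453.86357

$69453.86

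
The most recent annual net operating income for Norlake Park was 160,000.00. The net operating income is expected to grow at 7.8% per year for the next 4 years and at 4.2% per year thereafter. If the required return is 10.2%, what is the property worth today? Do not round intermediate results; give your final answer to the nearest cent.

D_1 = 172480.00000
D_2 = 185933.44000
D_3 = 200436.24832
D_4 = 216070.27569
Terminal value at year 4: TV = D_4×(1+g_2)/(r−g_2) = 225145.22727/0.06 = 3752420.45446
P_0 = D_1/(1+r)^1 + D_2/(1+r)^2 + D_3/(1+r)^3 + D_4/(1+r)^4 + TV/(1+r)^4
    = 156515.42650 + 153106.74207 + 149772.29397 + 146510.46543 + 2544398.41623 = 3150303.34419

3150303.34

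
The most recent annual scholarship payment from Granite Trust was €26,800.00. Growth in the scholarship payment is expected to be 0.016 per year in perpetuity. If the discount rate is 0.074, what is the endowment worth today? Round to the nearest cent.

€469462.07

D₁ = D₀ × (1 + g) = €26,800.00 × 1.016 = €27,228.8000
Growing perpetuity: P = D₁ / (r − g) = €27,228.8000 / (0.074 − 0.016) = €469,462.07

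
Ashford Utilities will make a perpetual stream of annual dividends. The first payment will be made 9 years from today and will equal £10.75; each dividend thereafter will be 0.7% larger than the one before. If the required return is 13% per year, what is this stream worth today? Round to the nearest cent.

£32.88

Value at end of year 8: C₁ / (r − g) = £10.75 / (0.13 − 0.007) = £87.3984
Discount to today: PV = £87.3984 / (1 + 0.13)^8 = £87.3984 / 2.658444 = £32.88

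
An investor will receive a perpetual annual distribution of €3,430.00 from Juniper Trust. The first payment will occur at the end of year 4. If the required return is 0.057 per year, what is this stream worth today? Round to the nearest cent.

Value at end of year 3: C / r = €3,430.00 / 0.057 = €60,175.4386
Discount to today: PV = €60,175.4386 / (1 + 0.057)^3 = €60,175.4386 / 1.180932 = €50,955.88

€50955.88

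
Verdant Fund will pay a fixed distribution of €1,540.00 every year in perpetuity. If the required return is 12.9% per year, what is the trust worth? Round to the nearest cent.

€11937.98

Level perpetuity: PV = C / r = €1,540.00 / 0.129 = €11,937.98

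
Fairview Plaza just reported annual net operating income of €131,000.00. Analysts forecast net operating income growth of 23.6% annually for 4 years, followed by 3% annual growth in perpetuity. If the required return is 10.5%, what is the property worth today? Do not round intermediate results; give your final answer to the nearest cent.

€3515087.25

D_1 = 161916.00000
D_2 = 200128.17600
D_3 = 247358.42554
D_4 = 305735.01396
Terminal value at year 4: TV = D_4×(1+g_2)/(r−g_2) = 314907.06438/0.075 = 4198760.85842
P_0 = D_1/(1+r)^1 + D_2/(1+r)^2 + D_3/(1+r)^3 + D_4/(1+r)^4 + TV/(1+r)^4
    = 146530.31674 + 163901.78416 + 183332.67441 + 205067.13626 + 2816255.33794 = 3515087.24950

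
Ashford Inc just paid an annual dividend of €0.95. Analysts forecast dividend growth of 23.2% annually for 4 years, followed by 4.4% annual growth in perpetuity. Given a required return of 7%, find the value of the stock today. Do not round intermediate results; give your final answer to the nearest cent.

D_1 = 1.17040
D_2 = 1.44193
D_3 = 1.77646
D_4 = 2.18860
Terminal value at year 4: TV = D_4×(1+g_2)/(r−g_2) = 2.28490/0.026 = 87.88072
P_0 = D_1/(1+r)^1 + D_2/(1+r)^2 + D_3/(1+r)^3 + D_4/(1+r)^4 + TV/(1+r)^4
    = 1.09383 + 1.25944 + 1.45012 + 1.66967 + 67.04378 = 72.51684

€72.52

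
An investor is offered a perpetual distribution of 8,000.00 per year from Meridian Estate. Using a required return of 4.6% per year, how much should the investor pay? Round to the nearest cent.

Level perpetuity: PV = C / r = 8,000.00 / 0.046 = 173,913.04

173913.04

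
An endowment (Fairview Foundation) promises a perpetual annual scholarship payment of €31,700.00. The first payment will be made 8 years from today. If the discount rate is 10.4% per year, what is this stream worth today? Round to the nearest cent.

€152490.37

Value at end of year 7: C / r = €31,700.00 / 0.104 = €304,807.6923
Discount to today: PV = €304,807.6923 / (1 + 0.104)^7 = €304,807.6923 / 1.998865 = €152,490.37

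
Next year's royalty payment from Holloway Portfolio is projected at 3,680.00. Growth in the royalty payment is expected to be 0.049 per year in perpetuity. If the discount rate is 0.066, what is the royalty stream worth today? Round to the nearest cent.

216470.59

Growing perpetuity: P = D₁ / (r − g) = 3,680.0000 / (0.066 − 0.049) = 216,470.59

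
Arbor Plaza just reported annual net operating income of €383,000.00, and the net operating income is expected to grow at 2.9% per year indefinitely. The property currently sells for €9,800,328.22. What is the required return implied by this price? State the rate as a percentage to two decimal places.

6.92%

D₁ = €383,000.00 × 1.029 = €394,107.0000
P = D₁/(r − g) ⇒ r = D₁/P + g = €394,107.0000/€9,800,328.22 + 0.029 = 0.040214 + 0.029 = 0.069214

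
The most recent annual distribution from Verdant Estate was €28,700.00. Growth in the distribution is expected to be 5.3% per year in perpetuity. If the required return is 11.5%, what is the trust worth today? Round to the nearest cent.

€487437.10

D₁ = D₀ × (1 + g) = €28,700.00 × 1.053 = €30,221.1000
Growing perpetuity: P = D₁ / (r − g) = €30,221.1000 / (0.115 − 0.053) = €487,437.10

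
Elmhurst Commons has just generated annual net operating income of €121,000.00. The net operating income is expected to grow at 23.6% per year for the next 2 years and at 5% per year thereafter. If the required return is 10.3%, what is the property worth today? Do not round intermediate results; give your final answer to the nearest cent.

€3297656.20

D_1 = 149556.00000
D_2 = 184851.21600
Terminal value at year 2: TV = D_2×(1+g_2)/(r−g_2) = 194093.77680/0.053 = 3662146.73208
P_0 = D_1/(1+r)^1 + D_2/(1+r)^2 + TV/(1+r)^2
    = 135590.20852 + 151939.70783 + 3010126.28714 = 3297656.20349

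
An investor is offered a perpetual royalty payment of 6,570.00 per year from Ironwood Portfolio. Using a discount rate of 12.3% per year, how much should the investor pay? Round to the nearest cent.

Level perpetuity: PV = C / r = 6,570.00 / 0.123 = 53,414.63

53414.63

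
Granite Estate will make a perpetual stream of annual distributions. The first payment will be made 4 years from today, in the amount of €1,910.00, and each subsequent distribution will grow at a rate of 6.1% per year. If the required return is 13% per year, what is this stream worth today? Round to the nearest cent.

Value at end of year 3: C₁ / (r − g) = €1,910.00 / (0.13 − 0.061) = €27,681.1594
Discount to today: PV = €27,681.1594 / (1 + 0.13)^3 = €27,681.1594 / 1.442897 = €19,184.43

€19184.43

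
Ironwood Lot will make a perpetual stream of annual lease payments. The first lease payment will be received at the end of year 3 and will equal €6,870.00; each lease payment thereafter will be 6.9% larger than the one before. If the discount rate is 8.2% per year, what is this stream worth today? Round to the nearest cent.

Value at end of year 2: C₁ / (r − g) = €6,870.00 / (0.082 − 0.069) = €528,461.5385
Discount to today: PV = €528,461.5385 / (1 + 0.082)^2 = €528,461.5385 / 1.170724 = €451,397.20

€451397.20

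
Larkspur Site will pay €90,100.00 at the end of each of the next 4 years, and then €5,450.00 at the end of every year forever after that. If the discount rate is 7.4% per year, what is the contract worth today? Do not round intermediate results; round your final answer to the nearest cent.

€357805.82

PV of 4-year annuity: €90,100.00 × [1 − (1+0.074)^−4] / 0.074 = 302451.99506
Perpetuity value at year 4: €5,450.00 / 0.074 = 73648.64865
PV of perpetuity: 73648.64865 / (1+0.074)^4 = 55353.82764
Total PV = 302451.99506 + 55353.82764 = 357805.82270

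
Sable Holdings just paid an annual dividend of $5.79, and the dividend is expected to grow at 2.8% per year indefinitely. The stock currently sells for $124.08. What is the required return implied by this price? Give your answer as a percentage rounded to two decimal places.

7.60%

D₁ = $5.79 × 1.028 = $5.9521
P = D₁/(r − g) ⇒ r = D₁/P + g = $5.9521/$124.08 + 0.028 = 0.047970 + 0.028 = 0.075970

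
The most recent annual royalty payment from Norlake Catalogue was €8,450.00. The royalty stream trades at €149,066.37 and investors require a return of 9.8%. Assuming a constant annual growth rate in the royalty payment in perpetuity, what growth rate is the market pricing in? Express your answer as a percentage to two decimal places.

P = D₀(1+g)/(r−g) ⇒ P(r−g) = D₀(1+g) ⇒ g(P+D₀) = P·r − D₀
g = (P·r − D₀)/(P + D₀) = (€149,066.37×0.098 − €8,450.00) / (€149,066.37 + €8,450.00) = 0.039098

3.91%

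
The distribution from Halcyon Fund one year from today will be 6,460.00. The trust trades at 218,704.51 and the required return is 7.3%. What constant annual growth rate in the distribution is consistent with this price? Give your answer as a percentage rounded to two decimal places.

4.35%

P = D₁/(r−g) ⇒ g = r − D₁/P = 0.073 − 6,460.00/218,704.51 = 0.043462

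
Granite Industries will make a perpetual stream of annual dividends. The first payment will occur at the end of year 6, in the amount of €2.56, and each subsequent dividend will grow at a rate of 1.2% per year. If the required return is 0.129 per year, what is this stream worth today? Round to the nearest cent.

Value at end of year 5: C₁ / (r − g) = €2.56 / (0.129 − 0.012) = €21.8803
Discount to today: PV = €21.8803 / (1 + 0.129)^5 = €21.8803 / 1.834297 = €11.93

€11.93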